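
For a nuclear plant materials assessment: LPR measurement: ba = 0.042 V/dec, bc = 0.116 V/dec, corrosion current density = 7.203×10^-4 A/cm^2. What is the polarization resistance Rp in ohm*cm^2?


Apply the Stern-Geary equation: Rp = ba*bc / (2.303*icorr*(ba+bc))
ba*bc = 0.042*0.116 = 0.004872
ba+bc = 0.158; 2.303*icorr*(ba+bc) = 2.303*7.203×10^-4*0.158 = 2.6209844×10^-4
Rp = 0.004872 / 2.6209844×10^-4 = 18.6 ohm*cm^2

18.6 ohm*cm^2


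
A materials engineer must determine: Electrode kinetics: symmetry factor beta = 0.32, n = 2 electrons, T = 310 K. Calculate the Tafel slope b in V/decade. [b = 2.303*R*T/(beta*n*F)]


Apply the Tafel slope relation: b = 2.303*R*T/(beta*n*F)
Numerator: 2.303 * 8.314 * 310 = 5935.61
Denominator: 0.32 * 2 * 96485 = 61750.4
b = 5935.61 / 61750.4 = 0.096 V/decade

0.096 V/decade


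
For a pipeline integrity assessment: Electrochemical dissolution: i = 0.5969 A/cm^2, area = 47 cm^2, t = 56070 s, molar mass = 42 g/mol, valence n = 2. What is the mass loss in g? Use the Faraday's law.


Apply Faraday's law: m = i*A*t*M / (n*F)
Total charge passed Q = i*A*t = 0.5969*47*56070 = 1573004.601 C
m = Q*M/(n*F) = 1573004.601*42/(2*96485) = 342.3651 g

342.3651 g


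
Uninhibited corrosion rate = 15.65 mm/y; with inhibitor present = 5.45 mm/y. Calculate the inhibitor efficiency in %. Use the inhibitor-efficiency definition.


Apply the inhibitor-efficiency definition: IE = (CR_blank − CR_inh)/CR_blank × 100
IE = (15.65 − 5.45) / 15.65 × 100
IE = 10.2 / 15.65 × 100 = 65.2 %

65.2 %


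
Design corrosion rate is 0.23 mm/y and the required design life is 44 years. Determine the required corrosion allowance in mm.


Corrosion allowance = CR × design life
CA = 0.23 * 44 = 10.12 mm

10.12 mm


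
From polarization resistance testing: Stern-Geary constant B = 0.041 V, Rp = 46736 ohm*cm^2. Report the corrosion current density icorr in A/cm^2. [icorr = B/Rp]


Apply the Stern-Geary relation: icorr = B / Rp
icorr = 0.041 / 46736 = 8.773×10^-7 A/cm^2

8.773×10^-7 A/cm^2


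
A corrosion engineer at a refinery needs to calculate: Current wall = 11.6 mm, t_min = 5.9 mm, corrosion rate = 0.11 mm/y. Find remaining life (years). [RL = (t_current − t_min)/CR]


Apply the remaining-life relation: RL = (t_current − t_min) / CR
RL = (11.6 − 5.9) / 0.11 = 5.7 / 0.11 = 51.8 years

51.8 years


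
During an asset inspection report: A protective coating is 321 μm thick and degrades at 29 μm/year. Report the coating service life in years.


Service life = thickness / degradation rate
Life = 321 / 29 = 11.1 years

11.1 years


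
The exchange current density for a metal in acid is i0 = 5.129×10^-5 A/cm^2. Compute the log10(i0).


i0 = 5.129×10^-5 A/cm^2
log10(i0) = -4.29

-4.29


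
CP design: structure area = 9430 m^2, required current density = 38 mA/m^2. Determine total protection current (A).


I = area * current density, then convert mA → A (÷1000)
I = 9430 * 38 / 1000 = 358.34 A

358.34 A


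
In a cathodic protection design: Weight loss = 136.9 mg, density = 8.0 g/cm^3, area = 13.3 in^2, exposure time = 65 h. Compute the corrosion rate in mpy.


Apply the mpy weight-loss relation: CR = 534 * W / (D * A * T)
Numerator: 534 * 136.9 = 73104.6
Denominator: 8.0 * 13.3 * 65 = 6916.0
CR = 73104.6 / 6916.0 = 10.57 mpy

10.57 mpy


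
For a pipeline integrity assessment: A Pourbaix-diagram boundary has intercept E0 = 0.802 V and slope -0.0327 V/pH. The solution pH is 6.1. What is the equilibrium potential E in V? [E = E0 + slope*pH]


Apply the Pourbaix line equation: E = E0 + slope*pH
E = 0.802 + (-0.0327)*6.1 = 0.802 + (-0.19947) = 0.60253 V
Rounded to 3 decimal places: E = 0.603 V

0.603 V


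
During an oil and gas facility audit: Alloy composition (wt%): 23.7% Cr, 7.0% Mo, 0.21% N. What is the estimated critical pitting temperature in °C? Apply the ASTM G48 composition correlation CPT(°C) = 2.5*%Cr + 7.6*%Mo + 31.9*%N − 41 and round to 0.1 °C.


Apply the ASTM G48 empirical CPT estimate: CPT(°C) = 2.5*%Cr + 7.6*%Mo + 31.9*%N − 41
2.5*23.7 = 59.25; 7.6*7.0 = 53.2; 31.9*0.21 = 6.699
CPT = 59.25 + 53.2 + 6.699 − 41 = 78.149 °C
Rounded to 0.1 °C: CPT ≈ 78.1 °C

78.1 °C


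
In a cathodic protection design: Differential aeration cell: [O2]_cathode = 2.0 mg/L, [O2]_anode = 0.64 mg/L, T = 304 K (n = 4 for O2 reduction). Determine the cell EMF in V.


Apply the Nernst concentration-cell relation: E = (RT/nF)*ln(C_cathode/C_anode)
RT/nF = 8.314*304/(4*96485) = 0.00654883 V
ln(2.0/0.64) = 1.13943
E = 0.00654883 * 1.13943 = 0.00746 V

0.00746 V


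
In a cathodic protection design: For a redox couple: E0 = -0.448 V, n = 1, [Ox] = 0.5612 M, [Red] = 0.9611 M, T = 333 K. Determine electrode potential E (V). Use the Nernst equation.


Apply the Nernst equation: E = E0 + (RT/nF)*ln([Ox]/[Red])
Step 1: RT/nF = 8.314*333/(1*96485) = 0.02869422 V
Step 2: [Ox]/[Red] = 0.5612/0.9611 = 0.583914
Step 3: ln(0.583914) = -0.538002
Step 4: correction = 0.02869422 * -0.538002 = -0.0154 V
E = -0.448 + -0.0154 = -0.4634 V

-0.4634 V


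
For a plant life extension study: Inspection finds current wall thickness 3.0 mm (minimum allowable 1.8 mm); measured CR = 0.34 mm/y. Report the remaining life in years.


Apply the remaining-life relation: RL = (t_current − t_min) / CR
RL = (3.0 − 1.8) / 0.34 = 1.2 / 0.34 = 3.5 years

3.5 years


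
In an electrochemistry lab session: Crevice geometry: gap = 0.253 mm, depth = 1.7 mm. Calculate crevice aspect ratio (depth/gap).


Aspect ratio = depth / gap
Ratio = 1.7 / 0.253 = 6.7

6.7


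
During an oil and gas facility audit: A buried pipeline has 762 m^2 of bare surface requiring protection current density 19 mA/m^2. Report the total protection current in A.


I = area * current density, then convert mA → A (÷1000)
I = 762 * 19 / 1000 = 14.48 A

14.48 A


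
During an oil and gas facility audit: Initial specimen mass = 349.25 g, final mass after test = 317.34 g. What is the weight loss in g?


Weight loss = initial − final
WL = 349.25 − 317.34 = 31.91 g

31.91 g


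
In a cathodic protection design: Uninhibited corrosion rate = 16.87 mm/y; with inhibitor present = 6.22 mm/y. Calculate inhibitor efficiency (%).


Apply the inhibitor-efficiency definition: IE = (CR_blank − CR_inh)/CR_blank × 100
IE = (16.87 − 6.22) / 16.87 × 100
IE = 10.65 / 16.87 × 100 = 63.1 %

63.1 %


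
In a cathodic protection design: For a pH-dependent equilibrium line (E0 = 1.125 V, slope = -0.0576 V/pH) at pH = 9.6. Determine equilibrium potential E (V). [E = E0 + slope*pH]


Apply the Pourbaix line equation: E = E0 + slope*pH
E = 1.125 + (-0.0576)*9.6 = 1.125 + (-0.55296) = 0.57204 V
Rounded to 3 decimal places: E = 0.572 V

0.572 V


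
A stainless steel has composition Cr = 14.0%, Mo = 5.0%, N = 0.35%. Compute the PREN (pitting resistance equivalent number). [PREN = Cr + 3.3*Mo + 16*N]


Apply the PREN formula: PREN = Cr + 3.3*Mo + 16*N
PREN = 14.0 + 3.3*5.0 + 16*0.35
PREN = 14.0 + 16.5 + 5.6 = 36.1

36.1


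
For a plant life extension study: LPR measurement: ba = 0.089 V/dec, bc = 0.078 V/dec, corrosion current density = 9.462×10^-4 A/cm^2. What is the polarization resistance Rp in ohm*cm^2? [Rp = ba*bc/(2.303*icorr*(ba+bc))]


Apply the Stern-Geary equation: Rp = ba*bc / (2.303*icorr*(ba+bc))
ba*bc = 0.089*0.078 = 0.006942
ba+bc = 0.167; 2.303*icorr*(ba+bc) = 2.303*9.462×10^-4*0.167 = 3.6390947×10^-4
Rp = 0.006942 / 3.6390947×10^-4 = 19.1 ohm*cm^2

19.1 ohm*cm^2


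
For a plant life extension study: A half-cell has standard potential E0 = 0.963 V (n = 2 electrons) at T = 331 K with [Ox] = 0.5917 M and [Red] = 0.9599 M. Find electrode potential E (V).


Apply the Nernst equation: E = E0 + (RT/nF)*ln([Ox]/[Red])
Step 1: RT/nF = 8.314*331/(2*96485) = 0.01426094 V
Step 2: [Ox]/[Red] = 0.5917/0.9599 = 0.616418
Step 3: ln(0.616418) = -0.48383
Step 4: correction = 0.01426094 * -0.48383 = -0.007 V
E = 0.963 + -0.007 = 0.956 V

0.956 V


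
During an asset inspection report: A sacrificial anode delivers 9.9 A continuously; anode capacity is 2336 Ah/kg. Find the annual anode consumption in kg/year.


Annual consumption = current * hours per year / capacity
Rate = 9.9 * 8760 / 2336 = 37.1 kg/year

37.1 kg/year


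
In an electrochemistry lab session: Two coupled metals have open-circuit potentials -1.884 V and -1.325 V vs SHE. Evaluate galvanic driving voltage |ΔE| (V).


Driving voltage is the absolute potential difference.
|ΔE| = |-1.884 − (-1.325)| = 0.559 V

0.559 V


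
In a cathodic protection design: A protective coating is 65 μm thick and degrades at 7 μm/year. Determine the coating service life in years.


Service life = thickness / degradation rate
Life = 65 / 7 = 9.3 years

9.3 years


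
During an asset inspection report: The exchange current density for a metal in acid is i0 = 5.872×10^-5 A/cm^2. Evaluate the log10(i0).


i0 = 5.872×10^-5 A/cm^2
log10(i0) = -4.231

-4.231


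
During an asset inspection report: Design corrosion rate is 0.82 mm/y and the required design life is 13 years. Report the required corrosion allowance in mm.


Corrosion allowance = CR × design life
CA = 0.82 * 13 = 10.66 mm

10.66 mm


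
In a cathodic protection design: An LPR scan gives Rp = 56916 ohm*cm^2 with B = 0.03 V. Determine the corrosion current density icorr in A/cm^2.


Apply the Stern-Geary relation: icorr = B / Rp
icorr = 0.03 / 56916 = 5.271×10^-7 A/cm^2

5.271×10^-7 A/cm^2


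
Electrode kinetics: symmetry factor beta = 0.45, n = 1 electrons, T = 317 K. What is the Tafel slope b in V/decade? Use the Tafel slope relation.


Apply the Tafel slope relation: b = 2.303*R*T/(beta*n*F)
Numerator: 2.303 * 8.314 * 317 = 6069.64
Denominator: 0.45 * 1 * 96485 = 43418.25
b = 6069.64 / 43418.25 = 0.14 V/decade

0.14 V/decade


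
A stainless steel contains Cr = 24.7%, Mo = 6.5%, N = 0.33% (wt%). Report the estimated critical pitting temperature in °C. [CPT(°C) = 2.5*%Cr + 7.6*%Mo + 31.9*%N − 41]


Apply the ASTM G48 empirical CPT estimate: CPT(°C) = 2.5*%Cr + 7.6*%Mo + 31.9*%N − 41
2.5*24.7 = 61.75; 7.6*6.5 = 49.4; 31.9*0.33 = 10.527
CPT = 61.75 + 49.4 + 10.527 − 41 = 80.677 °C
Rounded to 0.1 °C: CPT ≈ 80.7 °C

80.7 °C


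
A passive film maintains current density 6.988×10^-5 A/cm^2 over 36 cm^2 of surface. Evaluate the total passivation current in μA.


I = i_pass * A, then convert A → μA (×10^6)
I = 6.988×10^-5 * 36 * 10^6 = 2515.68 μA

2515.68 μA


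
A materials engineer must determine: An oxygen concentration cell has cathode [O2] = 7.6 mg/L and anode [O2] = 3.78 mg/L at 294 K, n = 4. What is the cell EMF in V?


Apply the Nernst concentration-cell relation: E = (RT/nF)*ln(C_cathode/C_anode)
RT/nF = 8.314*294/(4*96485) = 0.00633341 V
ln(7.6/3.78) = 0.69842
E = 0.00633341 * 0.69842 = 0.00442 V

0.00442 V


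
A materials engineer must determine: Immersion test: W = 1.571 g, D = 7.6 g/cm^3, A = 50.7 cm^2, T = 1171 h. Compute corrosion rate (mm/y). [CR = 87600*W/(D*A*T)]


Apply the mm/y weight-loss relation: CR = 87600 * W / (D * A * T)
Numerator: 87600 * 1.571 = 137619.6
Denominator: 7.6 * 50.7 * 1171 = 451209.72
CR = 137619.6 / 451209.72 = 0.305001 mm/y

0.305001 mm/y


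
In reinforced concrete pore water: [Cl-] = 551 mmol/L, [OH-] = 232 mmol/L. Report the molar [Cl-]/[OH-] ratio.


Threshold parameter = [Cl-] / [OH-] (molar basis; both in mmol/L, so units cancel)
Ratio = 551 / 232 = 2.38

2.38


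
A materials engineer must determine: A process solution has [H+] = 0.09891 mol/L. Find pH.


pH = −log10[H+]
pH = −log10(0.09891) = 1.0

1.0


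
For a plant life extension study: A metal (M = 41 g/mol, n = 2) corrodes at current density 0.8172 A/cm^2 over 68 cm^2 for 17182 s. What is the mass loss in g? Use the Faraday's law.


Apply Faraday's law: m = i*A*t*M / (n*F)
Total charge passed Q = i*A*t = 0.8172*68*17182 = 954796.8672 C
m = Q*M/(n*F) = 954796.8672*41/(2*96485) = 202.86403 g

202.86403 g


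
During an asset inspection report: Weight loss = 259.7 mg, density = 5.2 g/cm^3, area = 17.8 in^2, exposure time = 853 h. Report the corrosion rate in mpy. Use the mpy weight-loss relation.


Apply the mpy weight-loss relation: CR = 534 * W / (D * A * T)
Numerator: 534 * 259.7 = 138679.8
Denominator: 5.2 * 17.8 * 853 = 78953.68
CR = 138679.8 / 78953.68 = 1.7565 mpy

1.7565 mpy


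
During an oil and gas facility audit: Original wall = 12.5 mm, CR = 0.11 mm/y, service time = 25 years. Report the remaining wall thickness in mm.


Remaining wall = original − CR × time
t = 12.5 − 0.11*25 = 12.5 − 2.75 = 9.75 mm

9.75 mm


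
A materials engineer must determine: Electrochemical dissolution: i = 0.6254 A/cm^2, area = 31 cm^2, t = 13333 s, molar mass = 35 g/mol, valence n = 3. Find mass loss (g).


Apply Faraday's law: m = i*A*t*M / (n*F)
Total charge passed Q = i*A*t = 0.6254*31*13333 = 258492.2042 C
m = Q*M/(n*F) = 258492.2042*35/(3*96485) = 31.25607 g

31.25607 g


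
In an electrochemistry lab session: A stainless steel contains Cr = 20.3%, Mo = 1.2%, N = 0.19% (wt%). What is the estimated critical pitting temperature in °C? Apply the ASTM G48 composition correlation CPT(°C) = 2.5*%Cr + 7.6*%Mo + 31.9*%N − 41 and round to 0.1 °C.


Apply the ASTM G48 empirical CPT estimate: CPT(°C) = 2.5*%Cr + 7.6*%Mo + 31.9*%N − 41
2.5*20.3 = 50.75; 7.6*1.2 = 9.12; 31.9*0.19 = 6.061
CPT = 50.75 + 9.12 + 6.061 − 41 = 24.931 °C
Rounded to 0.1 °C: CPT ≈ 24.9 °C

24.9 °C


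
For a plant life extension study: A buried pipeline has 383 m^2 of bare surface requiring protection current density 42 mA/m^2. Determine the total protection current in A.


I = area * current density, then convert mA → A (÷1000)
I = 383 * 42 / 1000 = 16.09 A

16.09 A


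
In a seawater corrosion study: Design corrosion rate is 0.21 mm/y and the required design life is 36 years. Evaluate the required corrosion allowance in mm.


Corrosion allowance = CR × design life
CA = 0.21 * 36 = 7.56 mm

7.56 mm


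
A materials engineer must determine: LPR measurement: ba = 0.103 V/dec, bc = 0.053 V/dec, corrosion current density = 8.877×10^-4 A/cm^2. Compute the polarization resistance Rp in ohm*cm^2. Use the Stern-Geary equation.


Apply the Stern-Geary equation: Rp = ba*bc / (2.303*icorr*(ba+bc))
ba*bc = 0.103*0.053 = 0.005459
ba+bc = 0.156; 2.303*icorr*(ba+bc) = 2.303*8.877×10^-4*0.156 = 3.189222×10^-4
Rp = 0.005459 / 3.189222×10^-4 = 17.12 ohm*cm^2

17.12 ohm*cm^2


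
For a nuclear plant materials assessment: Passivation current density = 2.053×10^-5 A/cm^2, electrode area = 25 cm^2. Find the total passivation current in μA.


I = i_pass * A, then convert A → μA (×10^6)
I = 2.053×10^-5 * 25 * 10^6 = 513.25 μA

513.25 μA


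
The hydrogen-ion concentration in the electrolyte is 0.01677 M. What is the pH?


pH = −log10[H+]
pH = −log10(0.01677) = 1.78

1.78


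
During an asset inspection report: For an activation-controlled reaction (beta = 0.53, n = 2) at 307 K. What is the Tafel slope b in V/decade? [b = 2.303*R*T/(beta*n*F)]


Apply the Tafel slope relation: b = 2.303*R*T/(beta*n*F)
Numerator: 2.303 * 8.314 * 307 = 5878.17
Denominator: 0.53 * 2 * 96485 = 102274.1
b = 5878.17 / 102274.1 = 0.0575 V/decade

0.0575 V/decade


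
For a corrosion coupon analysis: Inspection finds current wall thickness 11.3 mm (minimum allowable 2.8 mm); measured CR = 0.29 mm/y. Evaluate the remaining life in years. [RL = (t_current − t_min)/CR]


Apply the remaining-life relation: RL = (t_current − t_min) / CR
RL = (11.3 − 2.8) / 0.29 = 8.5 / 0.29 = 29.3 years

29.3 years


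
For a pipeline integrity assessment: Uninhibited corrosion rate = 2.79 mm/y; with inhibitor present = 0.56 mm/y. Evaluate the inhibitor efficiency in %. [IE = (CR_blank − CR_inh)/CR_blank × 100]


Apply the inhibitor-efficiency definition: IE = (CR_blank − CR_inh)/CR_blank × 100
IE = (2.79 − 0.56) / 2.79 × 100
IE = 2.23 / 2.79 × 100 = 79.9 %

79.9 %


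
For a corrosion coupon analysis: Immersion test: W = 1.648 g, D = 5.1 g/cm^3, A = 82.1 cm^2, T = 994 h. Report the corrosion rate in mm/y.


Apply the mm/y weight-loss relation: CR = 87600 * W / (D * A * T)
Numerator: 87600 * 1.648 = 144364.8
Denominator: 5.1 * 82.1 * 994 = 416197.74
CR = 144364.8 / 416197.74 = 0.346866 mm/y

0.346866 mm/y


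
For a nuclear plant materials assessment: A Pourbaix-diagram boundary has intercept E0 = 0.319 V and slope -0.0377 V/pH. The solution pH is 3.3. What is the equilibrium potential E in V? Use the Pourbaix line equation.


Apply the Pourbaix line equation: E = E0 + slope*pH
E = 0.319 + (-0.0377)*3.3 = 0.319 + (-0.12441) = 0.19459 V
Rounded to 4 decimal places: E = 0.1946 V

0.1946 V


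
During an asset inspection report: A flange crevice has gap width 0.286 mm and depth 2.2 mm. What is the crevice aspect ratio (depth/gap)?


Aspect ratio = depth / gap
Ratio = 2.2 / 0.286 = 7.7

7.7


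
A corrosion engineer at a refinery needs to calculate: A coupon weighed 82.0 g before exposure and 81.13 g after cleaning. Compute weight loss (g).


Weight loss = initial − final
WL = 82.0 − 81.13 = 0.87 g

0.87 g


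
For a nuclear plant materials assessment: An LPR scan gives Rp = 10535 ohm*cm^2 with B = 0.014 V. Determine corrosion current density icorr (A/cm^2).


Apply the Stern-Geary relation: icorr = B / Rp
icorr = 0.014 / 10535 = 1.329×10^-6 A/cm^2

1.329×10^-6 A/cm^2


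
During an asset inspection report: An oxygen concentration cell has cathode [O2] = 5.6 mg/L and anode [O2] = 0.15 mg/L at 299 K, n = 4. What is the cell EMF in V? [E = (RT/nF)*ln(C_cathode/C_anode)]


Apply the Nernst concentration-cell relation: E = (RT/nF)*ln(C_cathode/C_anode)
RT/nF = 8.314*299/(4*96485) = 0.00644112 V
ln(5.6/0.15) = 3.61989
E = 0.00644112 * 3.61989 = 0.02332 V

0.02332 V


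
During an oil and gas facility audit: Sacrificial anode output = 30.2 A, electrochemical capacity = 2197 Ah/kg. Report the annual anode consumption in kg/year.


Annual consumption = current * hours per year / capacity
Rate = 30.2 * 8760 / 2197 = 120.4 kg/year

120.4 kg/year


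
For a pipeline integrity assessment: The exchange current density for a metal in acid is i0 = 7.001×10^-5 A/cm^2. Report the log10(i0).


i0 = 7.001×10^-5 A/cm^2
log10(i0) = -4.155

-4.155


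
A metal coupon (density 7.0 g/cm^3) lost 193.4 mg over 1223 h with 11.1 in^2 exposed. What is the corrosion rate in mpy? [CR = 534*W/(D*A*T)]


Apply the mpy weight-loss relation: CR = 534 * W / (D * A * T)
Numerator: 534 * 193.4 = 103275.6
Denominator: 7.0 * 11.1 * 1223 = 95027.1
CR = 103275.6 / 95027.1 = 1.0868 mpy

1.0868 mpy


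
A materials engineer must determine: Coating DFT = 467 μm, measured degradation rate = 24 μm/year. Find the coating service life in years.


Service life = thickness / degradation rate
Life = 467 / 24 = 19.5 years

19.5 years


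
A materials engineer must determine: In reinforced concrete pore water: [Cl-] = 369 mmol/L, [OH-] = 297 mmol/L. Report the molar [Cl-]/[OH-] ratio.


Threshold parameter = [Cl-] / [OH-] (molar basis; both in mmol/L, so units cancel)
Ratio = 369 / 297 = 1.24

1.24


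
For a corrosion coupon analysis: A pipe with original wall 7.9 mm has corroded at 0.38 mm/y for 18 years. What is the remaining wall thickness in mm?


Remaining wall = original − CR × time
t = 7.9 − 0.38*18 = 7.9 − 6.84 = 1.06 mm

1.06 mm


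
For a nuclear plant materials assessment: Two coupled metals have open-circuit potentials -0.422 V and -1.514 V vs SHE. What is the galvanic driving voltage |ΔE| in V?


Driving voltage is the absolute potential difference.
|ΔE| = |-0.422 − (-1.514)| = 1.092 V

1.092 V


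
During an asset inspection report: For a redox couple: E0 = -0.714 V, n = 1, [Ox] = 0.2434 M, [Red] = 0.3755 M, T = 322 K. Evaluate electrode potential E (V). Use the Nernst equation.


Apply the Nernst equation: E = E0 + (RT/nF)*ln([Ox]/[Red])
Step 1: RT/nF = 8.314*322/(1*96485) = 0.02774636 V
Step 2: [Ox]/[Red] = 0.2434/0.3755 = 0.648202
Step 3: ln(0.648202) = -0.433553
Step 4: correction = 0.02774636 * -0.433553 = -0.012 V
E = -0.714 + -0.012 = -0.726 V

-0.726 V


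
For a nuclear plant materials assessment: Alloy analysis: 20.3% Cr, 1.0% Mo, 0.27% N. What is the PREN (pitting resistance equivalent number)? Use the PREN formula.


Apply the PREN formula: PREN = Cr + 3.3*Mo + 16*N
PREN = 20.3 + 3.3*1.0 + 16*0.27
PREN = 20.3 + 3.3 + 4.32 = 27.92

27.92


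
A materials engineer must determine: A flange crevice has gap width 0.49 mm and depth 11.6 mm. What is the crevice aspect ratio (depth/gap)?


Aspect ratio = depth / gap
Ratio = 11.6 / 0.49 = 23.7

23.7


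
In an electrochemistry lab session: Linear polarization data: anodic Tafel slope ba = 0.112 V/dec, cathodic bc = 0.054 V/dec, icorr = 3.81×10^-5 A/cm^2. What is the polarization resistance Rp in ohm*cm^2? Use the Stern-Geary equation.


Apply the Stern-Geary equation: Rp = ba*bc / (2.303*icorr*(ba+bc))
ba*bc = 0.112*0.054 = 0.006048
ba+bc = 0.166; 2.303*icorr*(ba+bc) = 2.303*3.81×10^-5*0.166 = 1.4565554×10^-5
Rp = 0.006048 / 1.4565554×10^-5 = 415.23 ohm*cm^2

415.23 ohm*cm^2


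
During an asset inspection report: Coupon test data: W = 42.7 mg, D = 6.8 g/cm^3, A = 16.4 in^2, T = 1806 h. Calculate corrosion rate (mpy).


Apply the mpy weight-loss relation: CR = 534 * W / (D * A * T)
Numerator: 534 * 42.7 = 22801.8
Denominator: 6.8 * 16.4 * 1806 = 201405.12
CR = 22801.8 / 201405.12 = 0.11321 mpy

0.11321 mpy


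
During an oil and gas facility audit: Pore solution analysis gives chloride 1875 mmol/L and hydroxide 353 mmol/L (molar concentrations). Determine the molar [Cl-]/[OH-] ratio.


Threshold parameter = [Cl-] / [OH-] (molar basis; both in mmol/L, so units cancel)
Ratio = 1875 / 353 = 5.31

5.31


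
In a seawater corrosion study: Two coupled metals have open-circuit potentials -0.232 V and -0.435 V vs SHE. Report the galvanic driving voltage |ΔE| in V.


Driving voltage is the absolute potential difference.
|ΔE| = |-0.232 − (-0.435)| = 0.203 V

0.203 V


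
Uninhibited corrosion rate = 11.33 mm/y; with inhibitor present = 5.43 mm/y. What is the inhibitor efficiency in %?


Apply the inhibitor-efficiency definition: IE = (CR_blank − CR_inh)/CR_blank × 100
IE = (11.33 − 5.43) / 11.33 × 100
IE = 5.9 / 11.33 × 100 = 52.1 %

52.1 %


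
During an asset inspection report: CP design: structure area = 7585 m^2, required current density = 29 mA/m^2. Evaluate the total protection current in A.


I = area * current density, then convert mA → A (÷1000)
I = 7585 * 29 / 1000 = 219.97 A

219.97 A


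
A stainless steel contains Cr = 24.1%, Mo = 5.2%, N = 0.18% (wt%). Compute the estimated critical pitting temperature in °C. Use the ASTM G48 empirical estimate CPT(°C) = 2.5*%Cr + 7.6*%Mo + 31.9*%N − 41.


Apply the ASTM G48 empirical CPT estimate: CPT(°C) = 2.5*%Cr + 7.6*%Mo + 31.9*%N − 41
2.5*24.1 = 60.25; 7.6*5.2 = 39.52; 31.9*0.18 = 5.742
CPT = 60.25 + 39.52 + 5.742 − 41 = 64.512 °C
Rounded to 0.1 °C: CPT ≈ 64.5 °C

64.5 °C


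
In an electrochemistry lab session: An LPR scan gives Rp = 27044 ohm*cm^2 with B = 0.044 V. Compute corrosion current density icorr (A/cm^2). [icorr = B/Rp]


Apply the Stern-Geary relation: icorr = B / Rp
icorr = 0.044 / 27044 = 1.627×10^-6 A/cm^2

1.627×10^-6 A/cm^2


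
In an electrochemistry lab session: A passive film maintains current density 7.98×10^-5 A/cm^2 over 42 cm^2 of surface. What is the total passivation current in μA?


I = i_pass * A, then convert A → μA (×10^6)
I = 7.98×10^-5 * 42 * 10^6 = 3351.6 μA

3351.6 μA


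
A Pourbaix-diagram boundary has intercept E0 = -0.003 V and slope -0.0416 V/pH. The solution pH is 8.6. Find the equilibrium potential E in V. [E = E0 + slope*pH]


Apply the Pourbaix line equation: E = E0 + slope*pH
E = -0.003 + (-0.0416)*8.6 = -0.003 + (-0.35776) = -0.36076 V
Rounded to 4 decimal places: E = -0.3608 V

-0.3608 V


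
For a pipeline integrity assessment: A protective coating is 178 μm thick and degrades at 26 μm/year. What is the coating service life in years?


Service life = thickness / degradation rate
Life = 178 / 26 = 6.8 years

6.8 years


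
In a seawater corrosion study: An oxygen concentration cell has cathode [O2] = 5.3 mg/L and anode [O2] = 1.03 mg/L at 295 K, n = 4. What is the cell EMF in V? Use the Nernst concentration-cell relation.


Apply the Nernst concentration-cell relation: E = (RT/nF)*ln(C_cathode/C_anode)
RT/nF = 8.314*295/(4*96485) = 0.00635495 V
ln(5.3/1.03) = 1.63815
E = 0.00635495 * 1.63815 = 0.01041 V

0.01041 V


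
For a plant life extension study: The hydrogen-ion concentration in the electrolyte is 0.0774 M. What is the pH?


pH = −log10[H+]
pH = −log10(0.0774) = 1.11

1.11


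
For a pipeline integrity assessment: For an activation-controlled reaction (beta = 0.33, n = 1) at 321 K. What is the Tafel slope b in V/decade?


Apply the Tafel slope relation: b = 2.303*R*T/(beta*n*F)
Numerator: 2.303 * 8.314 * 321 = 6146.23
Denominator: 0.33 * 1 * 96485 = 31840.05
b = 6146.23 / 31840.05 = 0.193 V/decade

0.193 V/decade


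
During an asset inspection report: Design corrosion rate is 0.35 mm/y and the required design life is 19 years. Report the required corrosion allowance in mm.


Corrosion allowance = CR × design life
CA = 0.35 * 19 = 6.65 mm

6.65 mm


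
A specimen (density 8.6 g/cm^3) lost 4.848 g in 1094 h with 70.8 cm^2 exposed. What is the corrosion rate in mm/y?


Apply the mm/y weight-loss relation: CR = 87600 * W / (D * A * T)
Numerator: 87600 * 4.848 = 424684.8
Denominator: 8.6 * 70.8 * 1094 = 666114.72
CR = 424684.8 / 666114.72 = 0.6376 mm/y

0.6376 mm/y


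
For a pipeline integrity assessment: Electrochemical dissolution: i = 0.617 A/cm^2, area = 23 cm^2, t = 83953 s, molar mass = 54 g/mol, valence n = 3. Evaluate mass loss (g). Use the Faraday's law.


Apply Faraday's law: m = i*A*t*M / (n*F)
Total charge passed Q = i*A*t = 0.617*23*83953 = 1191377.023 C
m = Q*M/(n*F) = 1191377.023*54/(3*96485) = 222.2603 g

222.2603 g


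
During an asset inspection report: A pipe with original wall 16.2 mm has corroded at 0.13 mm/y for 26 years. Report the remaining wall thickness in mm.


Remaining wall = original − CR × time
t = 16.2 − 0.13*26 = 16.2 − 3.38 = 12.82 mm

12.82 mm


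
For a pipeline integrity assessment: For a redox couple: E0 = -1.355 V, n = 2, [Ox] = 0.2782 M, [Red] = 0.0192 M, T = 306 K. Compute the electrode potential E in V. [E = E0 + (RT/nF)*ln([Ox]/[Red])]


Apply the Nernst equation: E = E0 + (RT/nF)*ln([Ox]/[Red])
Step 1: RT/nF = 8.314*306/(2*96485) = 0.01318383 V
Step 2: [Ox]/[Red] = 0.2782/0.0192 = 14.489583
Step 3: ln(14.489583) = 2.67343
Step 4: correction = 0.01318383 * 2.67343 = 0.0352 V
E = -1.355 + 0.0352 = -1.3198 V

-1.3198 V


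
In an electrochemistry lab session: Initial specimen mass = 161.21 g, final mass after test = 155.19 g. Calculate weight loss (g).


Weight loss = initial − final
WL = 161.21 − 155.19 = 6.02 g

6.02 g


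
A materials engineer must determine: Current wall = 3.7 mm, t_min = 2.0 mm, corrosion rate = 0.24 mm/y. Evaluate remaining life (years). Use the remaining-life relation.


Apply the remaining-life relation: RL = (t_current − t_min) / CR
RL = (3.7 − 2.0) / 0.24 = 1.7 / 0.24 = 7.1 years

7.1 years


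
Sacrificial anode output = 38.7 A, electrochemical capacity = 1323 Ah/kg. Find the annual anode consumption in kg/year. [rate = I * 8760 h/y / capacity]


Annual consumption = current * hours per year / capacity
Rate = 38.7 * 8760 / 1323 = 256.2 kg/year

256.2 kg/year


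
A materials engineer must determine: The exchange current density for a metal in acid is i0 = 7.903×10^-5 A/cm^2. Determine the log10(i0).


i0 = 7.903×10^-5 A/cm^2
log10(i0) = -4.102

-4.102


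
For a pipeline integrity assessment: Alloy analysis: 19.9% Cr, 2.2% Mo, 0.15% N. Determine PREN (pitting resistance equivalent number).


Apply the PREN formula: PREN = Cr + 3.3*Mo + 16*N
PREN = 19.9 + 3.3*2.2 + 16*0.15
PREN = 19.9 + 7.26 + 2.4 = 29.56

29.56


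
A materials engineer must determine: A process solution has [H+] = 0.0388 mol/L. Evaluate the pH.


pH = −log10[H+]
pH = −log10(0.0388) = 1.41

1.41


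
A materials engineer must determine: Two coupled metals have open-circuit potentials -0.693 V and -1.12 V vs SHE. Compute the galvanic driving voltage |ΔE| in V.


Driving voltage is the absolute potential difference.
|ΔE| = |-0.693 − (-1.12)| = 0.427 V

0.427 V


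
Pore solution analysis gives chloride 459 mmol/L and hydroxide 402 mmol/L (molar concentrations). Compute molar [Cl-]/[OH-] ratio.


Threshold parameter = [Cl-] / [OH-] (molar basis; both in mmol/L, so units cancel)
Ratio = 459 / 402 = 1.14

1.14


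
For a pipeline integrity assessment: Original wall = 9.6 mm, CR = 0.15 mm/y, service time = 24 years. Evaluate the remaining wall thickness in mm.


Remaining wall = original − CR × time
t = 9.6 − 0.15*24 = 9.6 − 3.6 = 6.0 mm

6.0 mm


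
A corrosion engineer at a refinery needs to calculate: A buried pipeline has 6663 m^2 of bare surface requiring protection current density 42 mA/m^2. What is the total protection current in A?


I = area * current density, then convert mA → A (÷1000)
I = 6663 * 42 / 1000 = 279.85 A

279.85 A


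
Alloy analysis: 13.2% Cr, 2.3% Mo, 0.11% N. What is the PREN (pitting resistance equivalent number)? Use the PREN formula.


Apply the PREN formula: PREN = Cr + 3.3*Mo + 16*N
PREN = 13.2 + 3.3*2.3 + 16*0.11
PREN = 13.2 + 7.59 + 1.76 = 22.55

22.55


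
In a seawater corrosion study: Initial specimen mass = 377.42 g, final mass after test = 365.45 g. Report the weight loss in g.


Weight loss = initial − final
WL = 377.42 − 365.45 = 11.97 g

11.97 g


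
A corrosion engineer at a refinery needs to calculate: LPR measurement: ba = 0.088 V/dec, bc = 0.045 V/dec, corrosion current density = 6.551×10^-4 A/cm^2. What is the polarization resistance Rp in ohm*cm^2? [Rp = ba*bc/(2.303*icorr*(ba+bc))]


Apply the Stern-Geary equation: Rp = ba*bc / (2.303*icorr*(ba+bc))
ba*bc = 0.088*0.045 = 0.00396
ba+bc = 0.133; 2.303*icorr*(ba+bc) = 2.303*6.551×10^-4*0.133 = 2.0065647×10^-4
Rp = 0.00396 / 2.0065647×10^-4 = 19.74 ohm*cm^2

19.74 ohm*cm^2


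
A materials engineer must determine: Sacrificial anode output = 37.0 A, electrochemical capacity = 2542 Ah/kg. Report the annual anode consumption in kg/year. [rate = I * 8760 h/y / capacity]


Annual consumption = current * hours per year / capacity
Rate = 37.0 * 8760 / 2542 = 127.5 kg/year

127.5 kg/year


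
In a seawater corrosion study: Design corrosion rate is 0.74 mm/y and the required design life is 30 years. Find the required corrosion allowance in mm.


Corrosion allowance = CR × design life
CA = 0.74 * 30 = 22.2 mm

22.2 mm


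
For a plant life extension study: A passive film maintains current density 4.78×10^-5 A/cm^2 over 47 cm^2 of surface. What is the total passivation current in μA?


I = i_pass * A, then convert A → μA (×10^6)
I = 4.78×10^-5 * 47 * 10^6 = 2246.6 μA

2246.6 μA


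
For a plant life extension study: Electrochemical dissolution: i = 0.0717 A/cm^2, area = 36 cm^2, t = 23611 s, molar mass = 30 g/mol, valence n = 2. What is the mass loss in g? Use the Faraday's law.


Apply Faraday's law: m = i*A*t*M / (n*F)
Total charge passed Q = i*A*t = 0.0717*36*23611 = 60944.7132 C
m = Q*M/(n*F) = 60944.7132*30/(2*96485) = 9.4747 g

9.4747 g


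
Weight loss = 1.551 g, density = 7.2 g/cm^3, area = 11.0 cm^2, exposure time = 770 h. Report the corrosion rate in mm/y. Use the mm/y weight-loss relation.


Apply the mm/y weight-loss relation: CR = 87600 * W / (D * A * T)
Numerator: 87600 * 1.551 = 135867.6
Denominator: 7.2 * 11.0 * 770 = 60984.0
CR = 135867.6 / 60984.0 = 2.22792 mm/y

2.22792 mm/y


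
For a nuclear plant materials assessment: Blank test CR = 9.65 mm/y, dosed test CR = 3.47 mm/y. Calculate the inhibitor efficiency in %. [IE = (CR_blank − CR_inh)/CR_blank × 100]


Apply the inhibitor-efficiency definition: IE = (CR_blank − CR_inh)/CR_blank × 100
IE = (9.65 − 3.47) / 9.65 × 100
IE = 6.18 / 9.65 × 100 = 64.0 %

64.0 %


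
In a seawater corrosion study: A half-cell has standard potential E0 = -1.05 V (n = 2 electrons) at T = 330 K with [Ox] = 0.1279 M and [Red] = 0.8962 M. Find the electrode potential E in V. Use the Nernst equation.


Apply the Nernst equation: E = E0 + (RT/nF)*ln([Ox]/[Red])
Step 1: RT/nF = 8.314*330/(2*96485) = 0.01421786 V
Step 2: [Ox]/[Red] = 0.1279/0.8962 = 0.142714
Step 3: ln(0.142714) = -1.946913
Step 4: correction = 0.01421786 * -1.946913 = -0.0277 V
E = -1.05 + -0.0277 = -1.0777 V

-1.0777 V


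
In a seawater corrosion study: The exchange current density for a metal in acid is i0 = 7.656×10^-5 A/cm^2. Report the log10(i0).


i0 = 7.656×10^-5 A/cm^2
log10(i0) = -4.116

-4.116


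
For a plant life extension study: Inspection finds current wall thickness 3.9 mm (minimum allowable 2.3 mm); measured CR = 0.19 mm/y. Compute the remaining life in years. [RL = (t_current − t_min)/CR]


Apply the remaining-life relation: RL = (t_current − t_min) / CR
RL = (3.9 − 2.3) / 0.19 = 1.6 / 0.19 = 8.4 years

8.4 years


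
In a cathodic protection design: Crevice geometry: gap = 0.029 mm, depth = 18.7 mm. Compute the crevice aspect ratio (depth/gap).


Aspect ratio = depth / gap
Ratio = 18.7 / 0.029 = 644.8

644.8


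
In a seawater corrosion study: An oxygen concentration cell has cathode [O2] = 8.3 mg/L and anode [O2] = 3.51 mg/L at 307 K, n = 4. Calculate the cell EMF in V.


Apply the Nernst concentration-cell relation: E = (RT/nF)*ln(C_cathode/C_anode)
RT/nF = 8.314*307/(4*96485) = 0.00661346 V
ln(8.3/3.51) = 0.86064
E = 0.00661346 * 0.86064 = 0.00569 V

0.00569 V


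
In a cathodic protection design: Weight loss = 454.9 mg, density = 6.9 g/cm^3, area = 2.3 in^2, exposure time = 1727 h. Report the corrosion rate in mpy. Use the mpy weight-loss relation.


Apply the mpy weight-loss relation: CR = 534 * W / (D * A * T)
Numerator: 534 * 454.9 = 242916.6
Denominator: 6.9 * 2.3 * 1727 = 27407.49
CR = 242916.6 / 27407.49 = 8.86315 mpy

8.86315 mpy


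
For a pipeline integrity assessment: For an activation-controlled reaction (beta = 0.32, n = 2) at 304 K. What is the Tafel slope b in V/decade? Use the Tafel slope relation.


Apply the Tafel slope relation: b = 2.303*R*T/(beta*n*F)
Numerator: 2.303 * 8.314 * 304 = 5820.73
Denominator: 0.32 * 2 * 96485 = 61750.4
b = 5820.73 / 61750.4 = 0.0943 V/decade

0.0943 V/decade


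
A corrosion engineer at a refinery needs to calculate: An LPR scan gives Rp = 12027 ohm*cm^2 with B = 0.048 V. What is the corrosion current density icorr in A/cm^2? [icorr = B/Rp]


Apply the Stern-Geary relation: icorr = B / Rp
icorr = 0.048 / 12027 = 3.991×10^-6 A/cm^2

3.991×10^-6 A/cm^2


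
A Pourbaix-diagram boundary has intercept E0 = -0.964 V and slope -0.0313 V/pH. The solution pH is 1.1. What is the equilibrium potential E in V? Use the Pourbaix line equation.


Apply the Pourbaix line equation: E = E0 + slope*pH
E = -0.964 + (-0.0313)*1.1 = -0.964 + (-0.03443) = -0.99843 V
Rounded to 3 decimal places: E = -0.998 V

-0.998 V


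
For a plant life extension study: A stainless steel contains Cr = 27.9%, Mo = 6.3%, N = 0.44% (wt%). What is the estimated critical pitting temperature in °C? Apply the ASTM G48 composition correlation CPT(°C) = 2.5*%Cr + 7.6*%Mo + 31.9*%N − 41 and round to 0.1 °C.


Apply the ASTM G48 empirical CPT estimate: CPT(°C) = 2.5*%Cr + 7.6*%Mo + 31.9*%N − 41
2.5*27.9 = 69.75; 7.6*6.3 = 47.88; 31.9*0.44 = 14.036
CPT = 69.75 + 47.88 + 14.036 − 41 = 90.666 °C
Rounded to 0.1 °C: CPT ≈ 90.7 °C

90.7 °C


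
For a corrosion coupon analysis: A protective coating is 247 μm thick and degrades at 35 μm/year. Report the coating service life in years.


Service life = thickness / degradation rate
Life = 247 / 35 = 7.1 years

7.1 years


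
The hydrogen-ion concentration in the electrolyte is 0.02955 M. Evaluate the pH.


pH = −log10[H+]
pH = −log10(0.02955) = 1.53

1.53


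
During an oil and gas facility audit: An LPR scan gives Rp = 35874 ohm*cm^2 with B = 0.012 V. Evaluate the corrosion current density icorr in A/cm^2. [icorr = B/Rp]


Apply the Stern-Geary relation: icorr = B / Rp
icorr = 0.012 / 35874 = 3.345×10^-7 A/cm^2

3.345×10^-7 A/cm^2


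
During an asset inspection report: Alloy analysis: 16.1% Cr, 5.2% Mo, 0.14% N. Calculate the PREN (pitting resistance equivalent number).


Apply the PREN formula: PREN = Cr + 3.3*Mo + 16*N
PREN = 16.1 + 3.3*5.2 + 16*0.14
PREN = 16.1 + 17.16 + 2.24 = 35.5

35.5


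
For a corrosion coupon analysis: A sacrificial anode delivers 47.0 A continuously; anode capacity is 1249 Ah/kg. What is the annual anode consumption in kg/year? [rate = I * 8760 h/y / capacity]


Annual consumption = current * hours per year / capacity
Rate = 47.0 * 8760 / 1249 = 329.6 kg/year

329.6 kg/year


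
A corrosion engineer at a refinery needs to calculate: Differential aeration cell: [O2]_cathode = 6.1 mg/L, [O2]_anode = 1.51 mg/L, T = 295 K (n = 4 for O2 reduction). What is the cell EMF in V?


Apply the Nernst concentration-cell relation: E = (RT/nF)*ln(C_cathode/C_anode)
RT/nF = 8.314*295/(4*96485) = 0.00635495 V
ln(6.1/1.51) = 1.39618
E = 0.00635495 * 1.39618 = 0.00887 V

0.00887 V


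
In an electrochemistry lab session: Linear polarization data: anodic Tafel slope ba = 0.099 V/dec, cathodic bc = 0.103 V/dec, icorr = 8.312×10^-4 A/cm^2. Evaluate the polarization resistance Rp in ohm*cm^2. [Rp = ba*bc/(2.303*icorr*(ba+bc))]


Apply the Stern-Geary equation: Rp = ba*bc / (2.303*icorr*(ba+bc))
ba*bc = 0.099*0.103 = 0.010197
ba+bc = 0.202; 2.303*icorr*(ba+bc) = 2.303*8.312×10^-4*0.202 = 3.8667923×10^-4
Rp = 0.010197 / 3.8667923×10^-4 = 26.37 ohm*cm^2

26.37 ohm*cm^2


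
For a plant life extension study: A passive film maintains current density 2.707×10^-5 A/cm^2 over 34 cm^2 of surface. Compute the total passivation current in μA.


I = i_pass * A, then convert A → μA (×10^6)
I = 2.707×10^-5 * 34 * 10^6 = 920.38 μA

920.38 μA


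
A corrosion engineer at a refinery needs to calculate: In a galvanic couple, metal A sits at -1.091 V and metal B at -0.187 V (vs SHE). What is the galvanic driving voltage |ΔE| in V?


Driving voltage is the absolute potential difference.
|ΔE| = |-1.091 − (-0.187)| = 0.904 V

0.904 V


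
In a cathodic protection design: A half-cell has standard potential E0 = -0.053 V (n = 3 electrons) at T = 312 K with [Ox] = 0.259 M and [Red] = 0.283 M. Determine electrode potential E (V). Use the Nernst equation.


Apply the Nernst equation: E = E0 + (RT/nF)*ln([Ox]/[Red])
Step 1: RT/nF = 8.314*312/(3*96485) = 0.00896156 V
Step 2: [Ox]/[Red] = 0.259/0.283 = 0.915194
Step 3: ln(0.915194) = -0.088619
Step 4: correction = 0.00896156 * -0.088619 = -0.0008 V
E = -0.053 + -0.0008 = -0.0538 V

-0.0538 V


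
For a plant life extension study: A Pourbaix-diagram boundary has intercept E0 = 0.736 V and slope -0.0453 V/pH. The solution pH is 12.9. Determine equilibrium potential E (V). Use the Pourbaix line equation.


Apply the Pourbaix line equation: E = E0 + slope*pH
E = 0.736 + (-0.0453)*12.9 = 0.736 + (-0.58437) = 0.15163 V
Rounded to 3 decimal places: E = 0.152 V

0.152 V


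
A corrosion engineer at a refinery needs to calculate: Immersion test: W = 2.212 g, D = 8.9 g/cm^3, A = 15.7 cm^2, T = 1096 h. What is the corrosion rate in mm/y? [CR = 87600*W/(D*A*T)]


Apply the mm/y weight-loss relation: CR = 87600 * W / (D * A * T)
Numerator: 87600 * 2.212 = 193771.2
Denominator: 8.9 * 15.7 * 1096 = 153144.08
CR = 193771.2 / 153144.08 = 1.26529 mm/y

1.26529 mm/y
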